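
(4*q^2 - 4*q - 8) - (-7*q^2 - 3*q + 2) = 11*q^2 - q - 10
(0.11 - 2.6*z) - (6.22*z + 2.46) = -8.82*z - 2.35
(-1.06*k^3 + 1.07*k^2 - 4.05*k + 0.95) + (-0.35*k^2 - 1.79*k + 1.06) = -1.06*k^3 + 0.72*k^2 - 5.84*k + 2.01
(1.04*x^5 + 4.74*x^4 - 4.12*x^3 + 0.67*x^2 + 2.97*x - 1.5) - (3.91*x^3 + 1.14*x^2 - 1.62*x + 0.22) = 1.04*x^5 + 4.74*x^4 - 8.03*x^3 - 0.47*x^2 + 4.59*x - 1.72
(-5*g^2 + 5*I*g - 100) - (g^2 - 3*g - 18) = -6*g^2 + 3*g + 5*I*g - 82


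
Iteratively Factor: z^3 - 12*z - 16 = (z - 4)*(z^2 + 4*z + 4) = (z - 4)*(z + 2)*(z + 2)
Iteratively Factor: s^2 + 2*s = (s + 2)*(s)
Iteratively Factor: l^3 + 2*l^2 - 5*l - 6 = (l - 2)*(l^2 + 4*l + 3) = (l - 2)*(l + 3)*(l + 1)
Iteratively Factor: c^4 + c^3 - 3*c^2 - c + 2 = (c - 1)*(c^3 + 2*c^2 - c - 2) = (c - 1)*(c + 2)*(c^2 - 1) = (c - 1)^2*(c + 2)*(c + 1)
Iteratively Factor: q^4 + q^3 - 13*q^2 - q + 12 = (q + 1)*(q^3 - 13*q + 12) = (q + 1)*(q + 4)*(q^2 - 4*q + 3) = (q - 3)*(q + 1)*(q + 4)*(q - 1)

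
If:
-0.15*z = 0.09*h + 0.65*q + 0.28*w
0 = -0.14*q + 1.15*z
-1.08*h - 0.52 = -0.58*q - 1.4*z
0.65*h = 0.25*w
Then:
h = -0.26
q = 0.32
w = -0.68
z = 0.04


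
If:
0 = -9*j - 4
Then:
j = -4/9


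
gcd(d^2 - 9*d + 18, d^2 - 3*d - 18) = d - 6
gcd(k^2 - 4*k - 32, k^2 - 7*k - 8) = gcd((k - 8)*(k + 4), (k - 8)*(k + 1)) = k - 8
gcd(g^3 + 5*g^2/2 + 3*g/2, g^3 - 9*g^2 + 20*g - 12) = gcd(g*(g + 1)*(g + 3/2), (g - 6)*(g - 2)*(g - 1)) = 1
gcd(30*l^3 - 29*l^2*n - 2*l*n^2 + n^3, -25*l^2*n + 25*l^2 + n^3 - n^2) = 5*l + n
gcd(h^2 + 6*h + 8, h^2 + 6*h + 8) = h^2 + 6*h + 8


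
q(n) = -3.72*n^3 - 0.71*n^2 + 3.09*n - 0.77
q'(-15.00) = -2486.61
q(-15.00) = 12348.13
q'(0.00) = 3.09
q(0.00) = -0.77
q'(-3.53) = -130.96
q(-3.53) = 143.11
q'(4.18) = -197.84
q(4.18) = -271.95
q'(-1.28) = -13.38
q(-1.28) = 1.91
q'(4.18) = -197.84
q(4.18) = -271.95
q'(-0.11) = 3.11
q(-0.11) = -1.11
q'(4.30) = -209.36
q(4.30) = -296.38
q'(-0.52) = 0.81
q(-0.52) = -2.05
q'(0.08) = 2.90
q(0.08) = -0.53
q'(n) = -11.16*n^2 - 1.42*n + 3.09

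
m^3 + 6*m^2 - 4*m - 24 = (m - 2)*(m + 2)*(m + 6)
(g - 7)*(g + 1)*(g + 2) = g^3 - 4*g^2 - 19*g - 14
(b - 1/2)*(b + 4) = b^2 + 7*b/2 - 2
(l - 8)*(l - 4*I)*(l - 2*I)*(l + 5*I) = l^4 - 8*l^3 - I*l^3 + 22*l^2 + 8*I*l^2 - 176*l - 40*I*l + 320*I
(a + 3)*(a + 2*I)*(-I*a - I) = -I*a^3 + 2*a^2 - 4*I*a^2 + 8*a - 3*I*a + 6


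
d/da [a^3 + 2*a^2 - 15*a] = 3*a^2 + 4*a - 15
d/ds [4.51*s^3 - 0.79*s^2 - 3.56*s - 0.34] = 13.53*s^2 - 1.58*s - 3.56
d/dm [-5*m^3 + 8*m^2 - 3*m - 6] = -15*m^2 + 16*m - 3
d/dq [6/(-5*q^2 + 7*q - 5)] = 6*(10*q - 7)/(5*q^2 - 7*q + 5)^2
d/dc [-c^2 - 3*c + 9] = -2*c - 3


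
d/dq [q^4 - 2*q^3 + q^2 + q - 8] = 4*q^3 - 6*q^2 + 2*q + 1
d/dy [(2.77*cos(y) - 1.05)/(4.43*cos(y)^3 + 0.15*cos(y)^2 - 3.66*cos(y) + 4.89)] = (24.5422*cos(y)^3 - 13.539*cos(y)^2 - 0.315*cos(y) - 9.7023)*sin(y)/(19.6249*cos(y)^6 + 1.329*cos(y)^5 - 32.4051*cos(y)^4 + 42.2274*cos(y)^3 + 14.8626*cos(y)^2 - 35.7948*cos(y) + 23.9121)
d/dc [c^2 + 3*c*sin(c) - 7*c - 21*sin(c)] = 3*c*cos(c) + 2*c + 3*sin(c) - 21*cos(c) - 7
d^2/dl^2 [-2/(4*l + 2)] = -8/(2*l + 1)^3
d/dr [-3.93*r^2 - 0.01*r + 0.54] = -7.86*r - 0.01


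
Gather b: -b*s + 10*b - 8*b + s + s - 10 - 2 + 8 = b*(2 - s) + 2*s - 4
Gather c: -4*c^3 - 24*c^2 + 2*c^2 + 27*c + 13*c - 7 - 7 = -4*c^3 - 22*c^2 + 40*c - 14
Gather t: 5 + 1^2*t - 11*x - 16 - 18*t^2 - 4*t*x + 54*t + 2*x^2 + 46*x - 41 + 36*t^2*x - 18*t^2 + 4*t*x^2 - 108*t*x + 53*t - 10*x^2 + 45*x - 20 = t^2*(36*x - 36) + t*(4*x^2 - 112*x + 108) - 8*x^2 + 80*x - 72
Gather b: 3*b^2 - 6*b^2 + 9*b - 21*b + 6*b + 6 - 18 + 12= -3*b^2 - 6*b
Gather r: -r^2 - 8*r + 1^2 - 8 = -r^2 - 8*r - 7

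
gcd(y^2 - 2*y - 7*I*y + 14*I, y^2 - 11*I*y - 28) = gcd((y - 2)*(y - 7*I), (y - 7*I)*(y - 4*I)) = y - 7*I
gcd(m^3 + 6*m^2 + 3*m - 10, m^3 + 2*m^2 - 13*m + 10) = m^2 + 4*m - 5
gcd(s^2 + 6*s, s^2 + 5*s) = s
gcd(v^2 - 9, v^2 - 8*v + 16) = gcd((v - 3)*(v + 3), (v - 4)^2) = 1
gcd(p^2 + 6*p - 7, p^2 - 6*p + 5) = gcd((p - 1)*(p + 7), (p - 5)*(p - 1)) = p - 1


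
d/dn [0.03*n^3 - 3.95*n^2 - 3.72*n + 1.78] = 0.09*n^2 - 7.9*n - 3.72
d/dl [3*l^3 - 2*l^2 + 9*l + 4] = 9*l^2 - 4*l + 9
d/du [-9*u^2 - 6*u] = -18*u - 6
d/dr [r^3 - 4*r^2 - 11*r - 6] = 3*r^2 - 8*r - 11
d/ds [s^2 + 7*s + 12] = 2*s + 7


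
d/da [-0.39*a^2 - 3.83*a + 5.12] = -0.78*a - 3.83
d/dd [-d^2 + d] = 1 - 2*d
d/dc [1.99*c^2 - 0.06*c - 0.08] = 3.98*c - 0.06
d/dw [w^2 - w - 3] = 2*w - 1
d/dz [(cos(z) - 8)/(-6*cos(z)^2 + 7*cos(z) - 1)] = (6*sin(z)^2 + 96*cos(z) - 61)*sin(z)/(6*cos(z)^2 - 7*cos(z) + 1)^2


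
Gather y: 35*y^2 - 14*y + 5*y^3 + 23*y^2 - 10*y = 5*y^3 + 58*y^2 - 24*y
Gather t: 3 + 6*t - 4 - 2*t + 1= 4*t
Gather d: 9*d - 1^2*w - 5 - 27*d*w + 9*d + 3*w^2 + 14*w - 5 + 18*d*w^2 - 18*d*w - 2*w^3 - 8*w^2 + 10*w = d*(18*w^2 - 45*w + 18) - 2*w^3 - 5*w^2 + 23*w - 10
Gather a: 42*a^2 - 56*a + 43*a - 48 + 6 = 42*a^2 - 13*a - 42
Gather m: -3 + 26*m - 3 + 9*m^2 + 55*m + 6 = 9*m^2 + 81*m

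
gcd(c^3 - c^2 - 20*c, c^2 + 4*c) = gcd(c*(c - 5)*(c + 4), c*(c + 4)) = c^2 + 4*c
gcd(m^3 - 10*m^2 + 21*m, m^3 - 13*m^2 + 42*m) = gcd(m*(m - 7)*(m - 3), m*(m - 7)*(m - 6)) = m^2 - 7*m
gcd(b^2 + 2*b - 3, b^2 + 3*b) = b + 3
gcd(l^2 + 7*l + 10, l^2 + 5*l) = l + 5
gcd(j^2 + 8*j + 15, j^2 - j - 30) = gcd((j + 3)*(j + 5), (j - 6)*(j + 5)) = j + 5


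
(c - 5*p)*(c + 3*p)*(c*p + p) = c^3*p - 2*c^2*p^2 + c^2*p - 15*c*p^3 - 2*c*p^2 - 15*p^3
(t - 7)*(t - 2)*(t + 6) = t^3 - 3*t^2 - 40*t + 84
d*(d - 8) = d^2 - 8*d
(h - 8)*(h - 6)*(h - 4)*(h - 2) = h^4 - 20*h^3 + 140*h^2 - 400*h + 384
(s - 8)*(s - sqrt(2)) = s^2 - 8*s - sqrt(2)*s + 8*sqrt(2)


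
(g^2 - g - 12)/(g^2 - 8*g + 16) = (g + 3)/(g - 4)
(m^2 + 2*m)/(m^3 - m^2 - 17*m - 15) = m*(m + 2)/(m^3 - m^2 - 17*m - 15)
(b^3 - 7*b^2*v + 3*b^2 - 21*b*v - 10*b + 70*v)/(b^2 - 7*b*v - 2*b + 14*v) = b + 5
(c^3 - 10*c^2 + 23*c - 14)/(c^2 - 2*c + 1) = (c^2 - 9*c + 14)/(c - 1)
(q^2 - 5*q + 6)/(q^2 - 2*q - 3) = (q - 2)/(q + 1)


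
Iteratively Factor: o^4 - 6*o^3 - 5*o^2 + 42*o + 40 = (o - 5)*(o^3 - o^2 - 10*o - 8) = (o - 5)*(o + 1)*(o^2 - 2*o - 8) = (o - 5)*(o + 1)*(o + 2)*(o - 4)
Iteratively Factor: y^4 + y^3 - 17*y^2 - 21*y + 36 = (y - 4)*(y^3 + 5*y^2 + 3*y - 9) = (y - 4)*(y + 3)*(y^2 + 2*y - 3) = (y - 4)*(y + 3)^2*(y - 1)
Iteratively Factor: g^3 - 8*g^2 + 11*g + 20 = (g - 5)*(g^2 - 3*g - 4) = (g - 5)*(g + 1)*(g - 4)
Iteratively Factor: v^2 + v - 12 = (v - 3)*(v + 4)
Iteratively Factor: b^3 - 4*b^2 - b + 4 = (b - 4)*(b^2 - 1) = (b - 4)*(b + 1)*(b - 1)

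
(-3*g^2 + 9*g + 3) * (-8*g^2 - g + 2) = 24*g^4 - 69*g^3 - 39*g^2 + 15*g + 6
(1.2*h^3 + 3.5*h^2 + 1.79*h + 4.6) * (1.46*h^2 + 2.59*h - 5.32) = 1.752*h^5 + 8.218*h^4 + 5.2944*h^3 - 7.2679*h^2 + 2.3912*h - 24.472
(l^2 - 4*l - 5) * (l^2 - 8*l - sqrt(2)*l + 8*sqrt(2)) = l^4 - 12*l^3 - sqrt(2)*l^3 + 12*sqrt(2)*l^2 + 27*l^2 - 27*sqrt(2)*l + 40*l - 40*sqrt(2)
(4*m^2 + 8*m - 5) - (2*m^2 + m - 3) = 2*m^2 + 7*m - 2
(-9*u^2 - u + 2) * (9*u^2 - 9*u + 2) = -81*u^4 + 72*u^3 + 9*u^2 - 20*u + 4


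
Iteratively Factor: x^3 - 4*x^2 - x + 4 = (x - 1)*(x^2 - 3*x - 4) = (x - 1)*(x + 1)*(x - 4)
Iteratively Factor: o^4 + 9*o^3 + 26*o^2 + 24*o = (o + 4)*(o^3 + 5*o^2 + 6*o) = (o + 2)*(o + 4)*(o^2 + 3*o) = o*(o + 2)*(o + 4)*(o + 3)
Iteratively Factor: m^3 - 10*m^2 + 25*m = (m - 5)*(m^2 - 5*m) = m*(m - 5)*(m - 5)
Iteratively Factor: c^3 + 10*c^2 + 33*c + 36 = (c + 3)*(c^2 + 7*c + 12) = (c + 3)^2*(c + 4)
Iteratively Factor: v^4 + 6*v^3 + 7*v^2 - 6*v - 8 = (v + 4)*(v^3 + 2*v^2 - v - 2) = (v + 2)*(v + 4)*(v^2 - 1) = (v + 1)*(v + 2)*(v + 4)*(v - 1)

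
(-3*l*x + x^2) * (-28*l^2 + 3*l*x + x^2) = 84*l^3*x - 37*l^2*x^2 + x^4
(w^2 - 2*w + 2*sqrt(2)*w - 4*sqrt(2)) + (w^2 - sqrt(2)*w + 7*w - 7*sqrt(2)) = 2*w^2 + sqrt(2)*w + 5*w - 11*sqrt(2)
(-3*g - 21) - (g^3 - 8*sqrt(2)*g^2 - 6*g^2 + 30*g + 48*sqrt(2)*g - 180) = -g^3 + 6*g^2 + 8*sqrt(2)*g^2 - 48*sqrt(2)*g - 33*g + 159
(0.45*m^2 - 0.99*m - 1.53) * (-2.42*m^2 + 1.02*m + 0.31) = -1.089*m^4 + 2.8548*m^3 + 2.8323*m^2 - 1.8675*m - 0.4743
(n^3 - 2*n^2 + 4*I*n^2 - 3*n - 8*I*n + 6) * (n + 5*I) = n^4 - 2*n^3 + 9*I*n^3 - 23*n^2 - 18*I*n^2 + 46*n - 15*I*n + 30*I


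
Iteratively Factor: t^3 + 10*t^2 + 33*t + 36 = (t + 4)*(t^2 + 6*t + 9) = (t + 3)*(t + 4)*(t + 3)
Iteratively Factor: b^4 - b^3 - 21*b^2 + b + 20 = (b - 5)*(b^3 + 4*b^2 - b - 4) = (b - 5)*(b - 1)*(b^2 + 5*b + 4) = (b - 5)*(b - 1)*(b + 1)*(b + 4)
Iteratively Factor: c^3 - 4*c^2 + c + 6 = (c - 2)*(c^2 - 2*c - 3) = (c - 3)*(c - 2)*(c + 1)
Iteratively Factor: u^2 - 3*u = (u)*(u - 3)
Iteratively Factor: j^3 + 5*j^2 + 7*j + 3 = (j + 1)*(j^2 + 4*j + 3) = (j + 1)*(j + 3)*(j + 1)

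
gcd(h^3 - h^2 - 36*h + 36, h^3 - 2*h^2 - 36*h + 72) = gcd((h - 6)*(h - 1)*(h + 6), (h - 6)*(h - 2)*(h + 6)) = h^2 - 36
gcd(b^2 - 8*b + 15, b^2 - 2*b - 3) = b - 3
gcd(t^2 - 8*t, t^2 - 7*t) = t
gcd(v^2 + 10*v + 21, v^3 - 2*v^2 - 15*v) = v + 3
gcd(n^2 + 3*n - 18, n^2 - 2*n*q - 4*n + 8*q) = 1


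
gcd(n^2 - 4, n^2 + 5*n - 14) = n - 2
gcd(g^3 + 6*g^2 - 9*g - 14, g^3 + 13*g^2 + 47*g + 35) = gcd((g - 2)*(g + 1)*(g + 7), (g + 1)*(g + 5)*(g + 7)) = g^2 + 8*g + 7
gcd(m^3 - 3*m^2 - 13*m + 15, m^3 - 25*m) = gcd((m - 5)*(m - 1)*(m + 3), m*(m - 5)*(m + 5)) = m - 5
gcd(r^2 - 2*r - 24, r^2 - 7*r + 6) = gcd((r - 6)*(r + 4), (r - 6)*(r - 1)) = r - 6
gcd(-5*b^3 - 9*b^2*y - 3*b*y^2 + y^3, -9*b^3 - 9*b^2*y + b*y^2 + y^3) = b + y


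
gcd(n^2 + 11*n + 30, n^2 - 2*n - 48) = n + 6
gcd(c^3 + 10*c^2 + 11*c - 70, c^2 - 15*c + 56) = 1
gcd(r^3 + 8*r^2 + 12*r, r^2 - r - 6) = r + 2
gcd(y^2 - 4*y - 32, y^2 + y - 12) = y + 4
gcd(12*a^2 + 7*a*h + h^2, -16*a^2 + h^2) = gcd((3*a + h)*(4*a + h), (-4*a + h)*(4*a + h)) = 4*a + h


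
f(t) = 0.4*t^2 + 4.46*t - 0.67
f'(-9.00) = -2.74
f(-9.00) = -8.41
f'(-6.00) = -0.34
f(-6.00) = -13.03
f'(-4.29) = 1.03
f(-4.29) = -12.44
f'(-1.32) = 3.40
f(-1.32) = -5.86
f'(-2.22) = 2.68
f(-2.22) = -8.60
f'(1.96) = 6.03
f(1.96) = 9.61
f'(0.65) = 4.98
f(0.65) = 2.40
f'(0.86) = 5.15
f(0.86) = 3.46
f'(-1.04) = 3.63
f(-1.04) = -4.88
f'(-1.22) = 3.48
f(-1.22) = -5.52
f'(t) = 0.8*t + 4.46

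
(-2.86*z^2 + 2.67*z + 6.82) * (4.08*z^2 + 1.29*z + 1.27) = -11.6688*z^4 + 7.2042*z^3 + 27.6377*z^2 + 12.1887*z + 8.6614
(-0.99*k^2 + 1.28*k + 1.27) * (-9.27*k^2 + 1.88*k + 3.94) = 9.1773*k^4 - 13.7268*k^3 - 13.2671*k^2 + 7.4308*k + 5.0038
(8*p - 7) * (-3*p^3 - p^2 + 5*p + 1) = -24*p^4 + 13*p^3 + 47*p^2 - 27*p - 7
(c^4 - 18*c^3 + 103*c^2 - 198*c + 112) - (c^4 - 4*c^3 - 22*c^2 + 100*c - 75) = -14*c^3 + 125*c^2 - 298*c + 187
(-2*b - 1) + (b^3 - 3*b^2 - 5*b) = b^3 - 3*b^2 - 7*b - 1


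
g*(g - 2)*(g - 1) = g^3 - 3*g^2 + 2*g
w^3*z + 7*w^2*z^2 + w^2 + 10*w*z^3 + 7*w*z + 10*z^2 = (w + 2*z)*(w + 5*z)*(w*z + 1)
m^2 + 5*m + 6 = (m + 2)*(m + 3)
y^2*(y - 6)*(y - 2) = y^4 - 8*y^3 + 12*y^2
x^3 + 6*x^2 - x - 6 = (x - 1)*(x + 1)*(x + 6)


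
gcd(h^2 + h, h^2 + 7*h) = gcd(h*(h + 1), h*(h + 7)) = h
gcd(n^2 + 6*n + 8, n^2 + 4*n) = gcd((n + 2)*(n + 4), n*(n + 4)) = n + 4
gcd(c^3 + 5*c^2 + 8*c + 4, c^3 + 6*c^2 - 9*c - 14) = c + 1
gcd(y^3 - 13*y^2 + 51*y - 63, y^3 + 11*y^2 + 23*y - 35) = 1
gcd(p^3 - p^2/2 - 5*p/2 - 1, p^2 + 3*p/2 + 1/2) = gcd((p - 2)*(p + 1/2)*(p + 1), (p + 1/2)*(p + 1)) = p^2 + 3*p/2 + 1/2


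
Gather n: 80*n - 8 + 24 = 80*n + 16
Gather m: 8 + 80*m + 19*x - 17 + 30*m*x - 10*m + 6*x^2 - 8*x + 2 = m*(30*x + 70) + 6*x^2 + 11*x - 7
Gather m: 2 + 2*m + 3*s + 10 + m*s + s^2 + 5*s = m*(s + 2) + s^2 + 8*s + 12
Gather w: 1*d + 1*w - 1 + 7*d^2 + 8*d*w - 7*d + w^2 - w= 7*d^2 + 8*d*w - 6*d + w^2 - 1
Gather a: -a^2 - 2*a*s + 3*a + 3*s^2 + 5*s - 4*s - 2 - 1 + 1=-a^2 + a*(3 - 2*s) + 3*s^2 + s - 2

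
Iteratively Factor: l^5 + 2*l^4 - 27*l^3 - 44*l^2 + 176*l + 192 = (l - 3)*(l^4 + 5*l^3 - 12*l^2 - 80*l - 64) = (l - 4)*(l - 3)*(l^3 + 9*l^2 + 24*l + 16) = (l - 4)*(l - 3)*(l + 1)*(l^2 + 8*l + 16) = (l - 4)*(l - 3)*(l + 1)*(l + 4)*(l + 4)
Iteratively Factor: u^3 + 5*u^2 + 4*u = (u + 4)*(u^2 + u) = u*(u + 4)*(u + 1)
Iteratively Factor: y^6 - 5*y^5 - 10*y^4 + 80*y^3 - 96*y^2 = (y - 4)*(y^5 - y^4 - 14*y^3 + 24*y^2) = (y - 4)*(y - 2)*(y^4 + y^3 - 12*y^2) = (y - 4)*(y - 3)*(y - 2)*(y^3 + 4*y^2) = y*(y - 4)*(y - 3)*(y - 2)*(y^2 + 4*y) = y^2*(y - 4)*(y - 3)*(y - 2)*(y + 4)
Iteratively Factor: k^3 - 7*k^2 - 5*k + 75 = (k - 5)*(k^2 - 2*k - 15) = (k - 5)^2*(k + 3)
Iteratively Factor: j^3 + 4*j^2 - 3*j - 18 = (j - 2)*(j^2 + 6*j + 9) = (j - 2)*(j + 3)*(j + 3)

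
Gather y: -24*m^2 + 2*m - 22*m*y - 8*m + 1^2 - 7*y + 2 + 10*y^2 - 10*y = -24*m^2 - 6*m + 10*y^2 + y*(-22*m - 17) + 3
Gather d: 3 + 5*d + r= 5*d + r + 3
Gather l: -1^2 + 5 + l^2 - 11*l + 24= l^2 - 11*l + 28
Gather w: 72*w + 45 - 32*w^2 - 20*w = -32*w^2 + 52*w + 45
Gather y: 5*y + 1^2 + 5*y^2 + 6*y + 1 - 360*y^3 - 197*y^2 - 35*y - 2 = -360*y^3 - 192*y^2 - 24*y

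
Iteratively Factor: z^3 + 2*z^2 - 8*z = (z - 2)*(z^2 + 4*z) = z*(z - 2)*(z + 4)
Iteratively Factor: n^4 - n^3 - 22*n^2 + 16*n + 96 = (n - 3)*(n^3 + 2*n^2 - 16*n - 32) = (n - 3)*(n + 2)*(n^2 - 16) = (n - 4)*(n - 3)*(n + 2)*(n + 4)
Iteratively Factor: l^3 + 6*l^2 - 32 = (l + 4)*(l^2 + 2*l - 8) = (l + 4)^2*(l - 2)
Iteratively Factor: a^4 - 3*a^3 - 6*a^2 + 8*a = (a - 4)*(a^3 + a^2 - 2*a) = a*(a - 4)*(a^2 + a - 2) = a*(a - 4)*(a + 2)*(a - 1)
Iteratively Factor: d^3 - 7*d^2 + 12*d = (d - 4)*(d^2 - 3*d) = d*(d - 4)*(d - 3)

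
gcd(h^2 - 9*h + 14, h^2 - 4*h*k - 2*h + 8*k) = h - 2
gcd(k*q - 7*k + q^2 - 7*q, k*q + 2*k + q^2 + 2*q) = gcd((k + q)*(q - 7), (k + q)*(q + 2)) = k + q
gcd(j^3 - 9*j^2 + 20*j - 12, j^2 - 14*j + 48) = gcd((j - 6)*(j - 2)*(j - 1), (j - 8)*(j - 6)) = j - 6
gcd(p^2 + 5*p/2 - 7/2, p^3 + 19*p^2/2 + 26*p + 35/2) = p + 7/2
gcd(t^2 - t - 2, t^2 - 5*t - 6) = t + 1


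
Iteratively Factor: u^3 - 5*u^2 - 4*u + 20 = (u - 2)*(u^2 - 3*u - 10) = (u - 5)*(u - 2)*(u + 2)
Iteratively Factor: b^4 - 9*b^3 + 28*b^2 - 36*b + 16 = (b - 1)*(b^3 - 8*b^2 + 20*b - 16) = (b - 4)*(b - 1)*(b^2 - 4*b + 4) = (b - 4)*(b - 2)*(b - 1)*(b - 2)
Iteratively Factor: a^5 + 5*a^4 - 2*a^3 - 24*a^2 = (a)*(a^4 + 5*a^3 - 2*a^2 - 24*a) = a*(a + 3)*(a^3 + 2*a^2 - 8*a) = a*(a + 3)*(a + 4)*(a^2 - 2*a) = a*(a - 2)*(a + 3)*(a + 4)*(a)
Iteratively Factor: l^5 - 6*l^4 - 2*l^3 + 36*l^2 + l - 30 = (l + 2)*(l^4 - 8*l^3 + 14*l^2 + 8*l - 15) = (l - 3)*(l + 2)*(l^3 - 5*l^2 - l + 5) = (l - 5)*(l - 3)*(l + 2)*(l^2 - 1) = (l - 5)*(l - 3)*(l + 1)*(l + 2)*(l - 1)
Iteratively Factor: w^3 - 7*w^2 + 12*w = (w)*(w^2 - 7*w + 12) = w*(w - 4)*(w - 3)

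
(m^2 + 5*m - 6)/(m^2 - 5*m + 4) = (m + 6)/(m - 4)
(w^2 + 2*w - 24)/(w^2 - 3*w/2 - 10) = 2*(w + 6)/(2*w + 5)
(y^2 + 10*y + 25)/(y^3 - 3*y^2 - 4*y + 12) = (y^2 + 10*y + 25)/(y^3 - 3*y^2 - 4*y + 12)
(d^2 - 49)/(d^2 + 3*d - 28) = (d - 7)/(d - 4)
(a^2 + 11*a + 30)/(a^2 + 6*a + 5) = (a + 6)/(a + 1)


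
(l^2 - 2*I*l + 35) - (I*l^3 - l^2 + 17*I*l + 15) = -I*l^3 + 2*l^2 - 19*I*l + 20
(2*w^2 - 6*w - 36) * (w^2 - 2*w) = 2*w^4 - 10*w^3 - 24*w^2 + 72*w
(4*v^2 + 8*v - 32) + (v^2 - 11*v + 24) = 5*v^2 - 3*v - 8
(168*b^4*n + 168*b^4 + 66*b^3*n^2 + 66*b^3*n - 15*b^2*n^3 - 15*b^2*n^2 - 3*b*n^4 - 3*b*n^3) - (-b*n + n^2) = 168*b^4*n + 168*b^4 + 66*b^3*n^2 + 66*b^3*n - 15*b^2*n^3 - 15*b^2*n^2 - 3*b*n^4 - 3*b*n^3 + b*n - n^2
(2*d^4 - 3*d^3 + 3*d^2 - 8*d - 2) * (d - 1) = 2*d^5 - 5*d^4 + 6*d^3 - 11*d^2 + 6*d + 2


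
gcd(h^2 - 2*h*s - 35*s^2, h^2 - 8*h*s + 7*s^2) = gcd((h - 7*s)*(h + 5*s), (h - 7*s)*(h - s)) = -h + 7*s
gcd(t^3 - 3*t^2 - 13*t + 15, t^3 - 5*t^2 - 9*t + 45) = t^2 - 2*t - 15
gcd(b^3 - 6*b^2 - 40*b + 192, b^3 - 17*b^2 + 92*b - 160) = b^2 - 12*b + 32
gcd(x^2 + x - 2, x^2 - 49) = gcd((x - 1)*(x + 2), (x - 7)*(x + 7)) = 1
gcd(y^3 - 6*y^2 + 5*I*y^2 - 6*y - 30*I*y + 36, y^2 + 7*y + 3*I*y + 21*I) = y + 3*I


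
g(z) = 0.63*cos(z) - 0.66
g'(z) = -0.63*sin(z)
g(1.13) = -0.39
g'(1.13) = -0.57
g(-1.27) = -0.47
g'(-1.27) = 0.60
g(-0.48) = -0.10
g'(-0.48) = 0.29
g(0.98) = -0.31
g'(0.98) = -0.52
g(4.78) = -0.62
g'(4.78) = 0.63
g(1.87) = -0.85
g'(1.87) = -0.60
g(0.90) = -0.27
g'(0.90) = -0.49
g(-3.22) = -1.29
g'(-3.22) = -0.05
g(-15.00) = -1.14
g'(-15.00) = 0.41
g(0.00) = -0.03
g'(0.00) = 0.00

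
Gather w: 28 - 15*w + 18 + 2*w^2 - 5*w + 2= 2*w^2 - 20*w + 48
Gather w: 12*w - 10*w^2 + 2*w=-10*w^2 + 14*w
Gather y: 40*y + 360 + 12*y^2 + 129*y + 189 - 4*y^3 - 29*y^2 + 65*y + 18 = -4*y^3 - 17*y^2 + 234*y + 567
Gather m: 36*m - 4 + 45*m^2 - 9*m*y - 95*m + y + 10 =45*m^2 + m*(-9*y - 59) + y + 6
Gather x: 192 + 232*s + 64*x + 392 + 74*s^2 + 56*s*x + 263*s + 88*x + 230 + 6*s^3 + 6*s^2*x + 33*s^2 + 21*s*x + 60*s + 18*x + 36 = 6*s^3 + 107*s^2 + 555*s + x*(6*s^2 + 77*s + 170) + 850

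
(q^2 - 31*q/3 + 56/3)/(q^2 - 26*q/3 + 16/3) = (3*q - 7)/(3*q - 2)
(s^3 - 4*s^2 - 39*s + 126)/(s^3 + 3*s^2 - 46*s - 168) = (s - 3)/(s + 4)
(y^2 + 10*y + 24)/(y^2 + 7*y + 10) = (y^2 + 10*y + 24)/(y^2 + 7*y + 10)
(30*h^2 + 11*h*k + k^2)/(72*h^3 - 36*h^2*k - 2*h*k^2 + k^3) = (5*h + k)/(12*h^2 - 8*h*k + k^2)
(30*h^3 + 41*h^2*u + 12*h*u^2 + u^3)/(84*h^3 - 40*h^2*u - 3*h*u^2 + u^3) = (5*h^2 + 6*h*u + u^2)/(14*h^2 - 9*h*u + u^2)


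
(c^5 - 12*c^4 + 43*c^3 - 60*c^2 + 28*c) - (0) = c^5 - 12*c^4 + 43*c^3 - 60*c^2 + 28*c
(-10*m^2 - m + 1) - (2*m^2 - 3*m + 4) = -12*m^2 + 2*m - 3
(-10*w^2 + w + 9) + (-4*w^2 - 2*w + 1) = -14*w^2 - w + 10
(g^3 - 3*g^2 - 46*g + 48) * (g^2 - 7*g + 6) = g^5 - 10*g^4 - 19*g^3 + 352*g^2 - 612*g + 288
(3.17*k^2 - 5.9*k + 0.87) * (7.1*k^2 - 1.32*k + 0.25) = 22.507*k^4 - 46.0744*k^3 + 14.7575*k^2 - 2.6234*k + 0.2175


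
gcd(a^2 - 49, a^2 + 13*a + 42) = a + 7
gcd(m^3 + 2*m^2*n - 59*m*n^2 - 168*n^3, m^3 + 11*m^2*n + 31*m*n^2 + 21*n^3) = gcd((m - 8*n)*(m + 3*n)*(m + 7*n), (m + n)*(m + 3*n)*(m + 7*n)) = m^2 + 10*m*n + 21*n^2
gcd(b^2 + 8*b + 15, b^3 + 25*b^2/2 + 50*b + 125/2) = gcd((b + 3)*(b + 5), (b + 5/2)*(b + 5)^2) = b + 5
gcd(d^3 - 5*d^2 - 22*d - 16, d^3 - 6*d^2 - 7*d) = d + 1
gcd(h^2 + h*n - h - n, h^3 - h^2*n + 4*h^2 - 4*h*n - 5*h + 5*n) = h - 1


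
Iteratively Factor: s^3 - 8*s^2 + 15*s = (s)*(s^2 - 8*s + 15) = s*(s - 3)*(s - 5)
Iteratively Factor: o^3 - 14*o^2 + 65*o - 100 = (o - 5)*(o^2 - 9*o + 20) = (o - 5)*(o - 4)*(o - 5)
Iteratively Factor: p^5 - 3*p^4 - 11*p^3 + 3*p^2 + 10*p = (p + 2)*(p^4 - 5*p^3 - p^2 + 5*p) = (p - 5)*(p + 2)*(p^3 - p) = (p - 5)*(p - 1)*(p + 2)*(p^2 + p) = p*(p - 5)*(p - 1)*(p + 2)*(p + 1)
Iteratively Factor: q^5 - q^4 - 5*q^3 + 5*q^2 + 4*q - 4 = (q - 1)*(q^4 - 5*q^2 + 4) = (q - 1)*(q + 2)*(q^3 - 2*q^2 - q + 2) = (q - 1)^2*(q + 2)*(q^2 - q - 2) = (q - 1)^2*(q + 1)*(q + 2)*(q - 2)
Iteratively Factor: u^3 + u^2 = (u)*(u^2 + u) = u^2*(u + 1)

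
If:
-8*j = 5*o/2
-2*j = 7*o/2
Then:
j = 0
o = 0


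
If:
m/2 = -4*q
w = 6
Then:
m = -8*q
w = 6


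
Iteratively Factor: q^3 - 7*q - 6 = (q + 1)*(q^2 - q - 6) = (q - 3)*(q + 1)*(q + 2)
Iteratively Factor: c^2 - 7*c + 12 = (c - 4)*(c - 3)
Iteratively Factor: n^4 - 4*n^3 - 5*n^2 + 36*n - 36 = (n - 3)*(n^3 - n^2 - 8*n + 12) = (n - 3)*(n + 3)*(n^2 - 4*n + 4) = (n - 3)*(n - 2)*(n + 3)*(n - 2)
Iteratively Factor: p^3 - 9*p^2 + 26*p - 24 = (p - 4)*(p^2 - 5*p + 6) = (p - 4)*(p - 3)*(p - 2)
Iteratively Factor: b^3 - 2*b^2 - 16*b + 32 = (b - 2)*(b^2 - 16) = (b - 2)*(b + 4)*(b - 4)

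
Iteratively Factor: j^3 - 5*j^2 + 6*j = (j - 3)*(j^2 - 2*j) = (j - 3)*(j - 2)*(j)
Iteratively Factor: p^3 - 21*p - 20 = (p - 5)*(p^2 + 5*p + 4) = (p - 5)*(p + 4)*(p + 1)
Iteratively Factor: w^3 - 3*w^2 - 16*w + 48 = (w - 3)*(w^2 - 16) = (w - 3)*(w + 4)*(w - 4)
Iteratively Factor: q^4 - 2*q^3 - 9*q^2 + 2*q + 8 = (q - 1)*(q^3 - q^2 - 10*q - 8) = (q - 1)*(q + 1)*(q^2 - 2*q - 8) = (q - 4)*(q - 1)*(q + 1)*(q + 2)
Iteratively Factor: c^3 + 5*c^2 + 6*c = (c + 2)*(c^2 + 3*c) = c*(c + 2)*(c + 3)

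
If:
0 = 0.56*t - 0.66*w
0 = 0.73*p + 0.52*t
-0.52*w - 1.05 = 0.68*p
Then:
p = -17.32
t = 24.32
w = 20.64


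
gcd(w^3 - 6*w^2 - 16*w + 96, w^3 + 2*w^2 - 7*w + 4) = w + 4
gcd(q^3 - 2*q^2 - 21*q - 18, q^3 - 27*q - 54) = q^2 - 3*q - 18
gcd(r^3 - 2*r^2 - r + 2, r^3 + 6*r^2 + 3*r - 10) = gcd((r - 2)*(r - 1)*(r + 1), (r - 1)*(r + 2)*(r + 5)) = r - 1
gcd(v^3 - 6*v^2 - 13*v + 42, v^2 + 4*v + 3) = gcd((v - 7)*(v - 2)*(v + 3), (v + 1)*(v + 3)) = v + 3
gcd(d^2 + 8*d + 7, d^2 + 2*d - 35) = d + 7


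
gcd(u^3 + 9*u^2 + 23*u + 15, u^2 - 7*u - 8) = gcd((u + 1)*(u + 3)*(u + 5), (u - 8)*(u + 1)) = u + 1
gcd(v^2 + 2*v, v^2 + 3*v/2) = v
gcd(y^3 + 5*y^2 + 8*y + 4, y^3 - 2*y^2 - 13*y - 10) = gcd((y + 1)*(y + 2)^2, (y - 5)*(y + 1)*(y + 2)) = y^2 + 3*y + 2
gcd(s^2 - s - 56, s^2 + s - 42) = s + 7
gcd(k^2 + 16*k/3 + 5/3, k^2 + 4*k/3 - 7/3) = 1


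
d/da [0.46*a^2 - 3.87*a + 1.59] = 0.92*a - 3.87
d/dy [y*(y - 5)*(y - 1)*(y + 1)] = 4*y^3 - 15*y^2 - 2*y + 5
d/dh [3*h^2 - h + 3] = 6*h - 1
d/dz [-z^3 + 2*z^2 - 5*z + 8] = -3*z^2 + 4*z - 5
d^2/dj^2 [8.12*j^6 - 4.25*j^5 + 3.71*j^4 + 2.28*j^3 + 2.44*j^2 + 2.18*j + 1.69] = 243.6*j^4 - 85.0*j^3 + 44.52*j^2 + 13.68*j + 4.88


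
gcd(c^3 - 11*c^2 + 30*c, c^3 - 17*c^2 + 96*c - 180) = c^2 - 11*c + 30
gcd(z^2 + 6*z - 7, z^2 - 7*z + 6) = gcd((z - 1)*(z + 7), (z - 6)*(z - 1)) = z - 1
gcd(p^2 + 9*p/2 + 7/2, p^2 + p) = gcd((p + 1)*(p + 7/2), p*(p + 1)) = p + 1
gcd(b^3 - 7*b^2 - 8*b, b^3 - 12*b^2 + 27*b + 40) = b^2 - 7*b - 8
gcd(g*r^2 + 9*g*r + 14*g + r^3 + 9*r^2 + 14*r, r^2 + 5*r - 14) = r + 7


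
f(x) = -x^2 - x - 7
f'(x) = -2*x - 1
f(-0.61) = -6.76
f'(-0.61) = 0.22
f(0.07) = -7.07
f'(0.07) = -1.14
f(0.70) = -8.19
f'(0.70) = -2.40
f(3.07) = -19.49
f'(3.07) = -7.14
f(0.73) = -8.26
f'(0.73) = -2.46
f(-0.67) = -6.78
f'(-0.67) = 0.34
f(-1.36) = -7.49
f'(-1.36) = 1.72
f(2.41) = -15.22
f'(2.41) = -5.82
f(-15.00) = -217.00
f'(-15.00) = 29.00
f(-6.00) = -37.00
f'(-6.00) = 11.00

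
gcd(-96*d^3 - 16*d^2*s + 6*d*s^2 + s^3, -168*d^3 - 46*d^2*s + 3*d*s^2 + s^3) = 24*d^2 + 10*d*s + s^2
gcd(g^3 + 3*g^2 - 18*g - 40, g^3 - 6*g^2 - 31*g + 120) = g + 5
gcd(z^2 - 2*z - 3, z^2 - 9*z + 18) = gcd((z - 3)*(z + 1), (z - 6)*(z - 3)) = z - 3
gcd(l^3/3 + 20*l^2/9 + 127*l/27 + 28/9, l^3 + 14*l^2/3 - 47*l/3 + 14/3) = 1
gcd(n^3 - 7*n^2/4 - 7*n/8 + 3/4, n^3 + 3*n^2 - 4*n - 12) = n - 2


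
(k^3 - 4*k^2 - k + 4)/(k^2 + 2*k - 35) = (k^3 - 4*k^2 - k + 4)/(k^2 + 2*k - 35)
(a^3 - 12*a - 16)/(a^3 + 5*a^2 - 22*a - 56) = (a + 2)/(a + 7)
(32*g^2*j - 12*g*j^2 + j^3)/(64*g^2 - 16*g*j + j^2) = j*(4*g - j)/(8*g - j)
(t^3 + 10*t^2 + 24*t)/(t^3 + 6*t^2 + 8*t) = (t + 6)/(t + 2)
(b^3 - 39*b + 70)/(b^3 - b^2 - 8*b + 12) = (b^2 + 2*b - 35)/(b^2 + b - 6)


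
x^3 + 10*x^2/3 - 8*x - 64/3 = (x - 8/3)*(x + 2)*(x + 4)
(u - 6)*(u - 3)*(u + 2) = u^3 - 7*u^2 + 36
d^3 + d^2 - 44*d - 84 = (d - 7)*(d + 2)*(d + 6)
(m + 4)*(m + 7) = m^2 + 11*m + 28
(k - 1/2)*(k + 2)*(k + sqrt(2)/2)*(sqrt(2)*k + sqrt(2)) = sqrt(2)*k^4 + k^3 + 5*sqrt(2)*k^3/2 + sqrt(2)*k^2/2 + 5*k^2/2 - sqrt(2)*k + k/2 - 1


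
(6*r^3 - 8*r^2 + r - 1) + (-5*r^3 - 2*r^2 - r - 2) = r^3 - 10*r^2 - 3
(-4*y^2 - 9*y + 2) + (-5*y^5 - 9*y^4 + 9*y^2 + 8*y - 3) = -5*y^5 - 9*y^4 + 5*y^2 - y - 1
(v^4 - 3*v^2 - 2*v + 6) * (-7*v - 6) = -7*v^5 - 6*v^4 + 21*v^3 + 32*v^2 - 30*v - 36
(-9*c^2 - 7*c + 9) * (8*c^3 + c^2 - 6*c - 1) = -72*c^5 - 65*c^4 + 119*c^3 + 60*c^2 - 47*c - 9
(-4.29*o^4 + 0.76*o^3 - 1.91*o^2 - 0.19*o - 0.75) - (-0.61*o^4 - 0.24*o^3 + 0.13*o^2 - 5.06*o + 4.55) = -3.68*o^4 + 1.0*o^3 - 2.04*o^2 + 4.87*o - 5.3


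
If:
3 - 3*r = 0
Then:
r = 1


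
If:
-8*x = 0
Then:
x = 0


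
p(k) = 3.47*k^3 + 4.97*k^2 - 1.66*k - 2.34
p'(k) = 10.41*k^2 + 9.94*k - 1.66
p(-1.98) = -6.50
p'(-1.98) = 19.47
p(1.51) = 18.43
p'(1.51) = 37.09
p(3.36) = 179.82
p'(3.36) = 149.26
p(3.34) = 176.85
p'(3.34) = 147.67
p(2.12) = 49.54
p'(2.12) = 66.20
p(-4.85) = -273.25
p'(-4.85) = 195.00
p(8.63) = 2583.78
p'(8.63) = 859.43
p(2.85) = 113.63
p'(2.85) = 111.22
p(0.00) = -2.34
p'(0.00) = -1.66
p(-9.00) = -2114.46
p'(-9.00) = 752.09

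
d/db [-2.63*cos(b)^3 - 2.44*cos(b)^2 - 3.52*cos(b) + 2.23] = (7.89*cos(b)^2 + 4.88*cos(b) + 3.52)*sin(b)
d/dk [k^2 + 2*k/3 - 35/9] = 2*k + 2/3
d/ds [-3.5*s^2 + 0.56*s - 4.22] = 0.56 - 7.0*s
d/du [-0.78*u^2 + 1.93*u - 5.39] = 1.93 - 1.56*u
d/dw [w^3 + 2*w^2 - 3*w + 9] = 3*w^2 + 4*w - 3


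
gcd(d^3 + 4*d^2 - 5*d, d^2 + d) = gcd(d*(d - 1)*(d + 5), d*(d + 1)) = d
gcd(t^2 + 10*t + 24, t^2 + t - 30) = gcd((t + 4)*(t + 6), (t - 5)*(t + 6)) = t + 6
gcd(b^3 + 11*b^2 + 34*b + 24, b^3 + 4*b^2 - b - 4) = b^2 + 5*b + 4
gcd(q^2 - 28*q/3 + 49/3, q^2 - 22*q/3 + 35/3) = q - 7/3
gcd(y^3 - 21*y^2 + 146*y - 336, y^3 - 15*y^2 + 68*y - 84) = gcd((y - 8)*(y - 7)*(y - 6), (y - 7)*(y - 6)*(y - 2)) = y^2 - 13*y + 42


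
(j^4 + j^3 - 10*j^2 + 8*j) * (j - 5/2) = j^5 - 3*j^4/2 - 25*j^3/2 + 33*j^2 - 20*j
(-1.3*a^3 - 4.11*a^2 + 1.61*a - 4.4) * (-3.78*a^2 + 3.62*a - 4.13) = 4.914*a^5 + 10.8298*a^4 - 15.595*a^3 + 39.4345*a^2 - 22.5773*a + 18.172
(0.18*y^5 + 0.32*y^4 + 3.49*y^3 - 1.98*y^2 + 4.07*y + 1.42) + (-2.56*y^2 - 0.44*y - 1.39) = 0.18*y^5 + 0.32*y^4 + 3.49*y^3 - 4.54*y^2 + 3.63*y + 0.03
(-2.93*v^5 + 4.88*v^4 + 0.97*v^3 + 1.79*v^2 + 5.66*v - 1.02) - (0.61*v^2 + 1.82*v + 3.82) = -2.93*v^5 + 4.88*v^4 + 0.97*v^3 + 1.18*v^2 + 3.84*v - 4.84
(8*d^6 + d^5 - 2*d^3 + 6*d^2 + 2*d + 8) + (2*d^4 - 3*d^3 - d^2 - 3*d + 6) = 8*d^6 + d^5 + 2*d^4 - 5*d^3 + 5*d^2 - d + 14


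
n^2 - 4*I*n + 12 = (n - 6*I)*(n + 2*I)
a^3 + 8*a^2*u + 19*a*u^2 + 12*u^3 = (a + u)*(a + 3*u)*(a + 4*u)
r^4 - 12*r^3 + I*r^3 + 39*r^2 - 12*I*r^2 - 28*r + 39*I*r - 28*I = (r - 7)*(r - 4)*(r - 1)*(r + I)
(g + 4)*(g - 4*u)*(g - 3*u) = g^3 - 7*g^2*u + 4*g^2 + 12*g*u^2 - 28*g*u + 48*u^2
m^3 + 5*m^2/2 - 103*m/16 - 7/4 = (m - 7/4)*(m + 1/4)*(m + 4)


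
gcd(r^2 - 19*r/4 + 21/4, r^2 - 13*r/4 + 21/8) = r - 7/4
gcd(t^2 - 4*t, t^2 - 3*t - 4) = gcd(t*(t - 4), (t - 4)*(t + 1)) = t - 4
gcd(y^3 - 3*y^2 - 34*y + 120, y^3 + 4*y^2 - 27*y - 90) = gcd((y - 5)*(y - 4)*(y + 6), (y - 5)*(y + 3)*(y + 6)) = y^2 + y - 30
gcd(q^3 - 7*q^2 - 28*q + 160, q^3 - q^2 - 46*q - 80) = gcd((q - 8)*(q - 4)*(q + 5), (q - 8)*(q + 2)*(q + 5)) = q^2 - 3*q - 40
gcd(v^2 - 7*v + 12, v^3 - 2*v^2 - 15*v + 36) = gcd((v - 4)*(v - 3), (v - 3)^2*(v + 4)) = v - 3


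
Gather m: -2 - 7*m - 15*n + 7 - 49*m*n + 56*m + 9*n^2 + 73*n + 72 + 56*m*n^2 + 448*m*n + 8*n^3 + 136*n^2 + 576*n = m*(56*n^2 + 399*n + 49) + 8*n^3 + 145*n^2 + 634*n + 77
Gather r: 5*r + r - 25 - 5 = 6*r - 30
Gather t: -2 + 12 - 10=0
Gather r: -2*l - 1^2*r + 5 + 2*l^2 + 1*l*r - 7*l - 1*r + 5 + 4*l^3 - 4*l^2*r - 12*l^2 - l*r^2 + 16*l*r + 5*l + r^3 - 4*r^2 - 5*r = 4*l^3 - 10*l^2 - 4*l + r^3 + r^2*(-l - 4) + r*(-4*l^2 + 17*l - 7) + 10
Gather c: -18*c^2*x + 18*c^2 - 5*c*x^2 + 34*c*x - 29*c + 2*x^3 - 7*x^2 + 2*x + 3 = c^2*(18 - 18*x) + c*(-5*x^2 + 34*x - 29) + 2*x^3 - 7*x^2 + 2*x + 3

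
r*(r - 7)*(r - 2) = r^3 - 9*r^2 + 14*r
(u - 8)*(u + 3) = u^2 - 5*u - 24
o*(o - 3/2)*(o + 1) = o^3 - o^2/2 - 3*o/2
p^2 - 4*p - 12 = (p - 6)*(p + 2)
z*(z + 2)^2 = z^3 + 4*z^2 + 4*z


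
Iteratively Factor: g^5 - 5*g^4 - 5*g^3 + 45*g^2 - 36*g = (g + 3)*(g^4 - 8*g^3 + 19*g^2 - 12*g) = (g - 1)*(g + 3)*(g^3 - 7*g^2 + 12*g) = (g - 3)*(g - 1)*(g + 3)*(g^2 - 4*g) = g*(g - 3)*(g - 1)*(g + 3)*(g - 4)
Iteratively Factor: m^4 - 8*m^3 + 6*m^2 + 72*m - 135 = (m + 3)*(m^3 - 11*m^2 + 39*m - 45) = (m - 5)*(m + 3)*(m^2 - 6*m + 9) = (m - 5)*(m - 3)*(m + 3)*(m - 3)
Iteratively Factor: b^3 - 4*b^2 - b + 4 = (b - 4)*(b^2 - 1) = (b - 4)*(b + 1)*(b - 1)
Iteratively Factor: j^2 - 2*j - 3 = (j + 1)*(j - 3)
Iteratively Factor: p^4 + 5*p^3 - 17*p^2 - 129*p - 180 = (p + 3)*(p^3 + 2*p^2 - 23*p - 60) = (p - 5)*(p + 3)*(p^2 + 7*p + 12) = (p - 5)*(p + 3)*(p + 4)*(p + 3)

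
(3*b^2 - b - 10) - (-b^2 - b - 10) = 4*b^2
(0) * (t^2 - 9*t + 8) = 0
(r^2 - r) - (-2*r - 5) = r^2 + r + 5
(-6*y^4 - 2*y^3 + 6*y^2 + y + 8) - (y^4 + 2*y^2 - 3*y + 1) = -7*y^4 - 2*y^3 + 4*y^2 + 4*y + 7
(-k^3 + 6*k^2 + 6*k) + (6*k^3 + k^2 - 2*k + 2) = 5*k^3 + 7*k^2 + 4*k + 2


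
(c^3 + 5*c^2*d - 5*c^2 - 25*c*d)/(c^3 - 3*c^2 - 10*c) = (c + 5*d)/(c + 2)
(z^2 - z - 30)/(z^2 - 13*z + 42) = (z + 5)/(z - 7)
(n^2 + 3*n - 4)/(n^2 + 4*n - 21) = (n^2 + 3*n - 4)/(n^2 + 4*n - 21)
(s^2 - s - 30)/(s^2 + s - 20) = (s - 6)/(s - 4)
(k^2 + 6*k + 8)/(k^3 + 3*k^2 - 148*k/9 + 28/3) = 9*(k^2 + 6*k + 8)/(9*k^3 + 27*k^2 - 148*k + 84)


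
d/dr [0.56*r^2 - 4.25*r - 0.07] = 1.12*r - 4.25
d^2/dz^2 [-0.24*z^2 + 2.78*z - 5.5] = -0.480000000000000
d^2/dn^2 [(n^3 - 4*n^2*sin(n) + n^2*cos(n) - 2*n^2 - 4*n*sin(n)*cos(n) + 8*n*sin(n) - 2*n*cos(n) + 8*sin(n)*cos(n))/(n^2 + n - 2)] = (4*n^6*sin(n) - n^6*cos(n) + 8*n^5*sin(2*n) - 34*n^4*sin(n) - 17*n^4*cos(n) + 8*n^4*cos(2*n) + 34*n^3*sin(n) - 60*n^3*sin(2*n) - 24*n^3*cos(2*n) + 10*n^3 + 12*n^2*sin(n) + 40*n^2*sin(2*n) + 48*n^2*cos(n) - 48*n^2*cos(2*n) - 36*n^2 + 40*n*sin(n) + 96*n*sin(2*n) - 112*n*cos(n) + 64*n*cos(2*n) + 24*n + 16*sin(n) - 48*sin(2*n) + 64*cos(n) - 16)/(n^6 + 3*n^5 - 3*n^4 - 11*n^3 + 6*n^2 + 12*n - 8)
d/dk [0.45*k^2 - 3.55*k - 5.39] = 0.9*k - 3.55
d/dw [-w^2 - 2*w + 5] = -2*w - 2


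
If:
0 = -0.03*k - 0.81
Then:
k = -27.00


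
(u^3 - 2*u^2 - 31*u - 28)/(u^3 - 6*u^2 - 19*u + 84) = (u + 1)/(u - 3)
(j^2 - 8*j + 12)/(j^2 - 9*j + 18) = (j - 2)/(j - 3)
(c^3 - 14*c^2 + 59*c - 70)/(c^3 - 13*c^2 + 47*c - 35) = (c - 2)/(c - 1)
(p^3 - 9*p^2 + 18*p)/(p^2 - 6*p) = p - 3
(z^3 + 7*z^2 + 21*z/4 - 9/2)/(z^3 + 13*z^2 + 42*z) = (z^2 + z - 3/4)/(z*(z + 7))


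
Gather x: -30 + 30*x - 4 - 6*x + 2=24*x - 32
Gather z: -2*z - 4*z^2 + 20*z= -4*z^2 + 18*z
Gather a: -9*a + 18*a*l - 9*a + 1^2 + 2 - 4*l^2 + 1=a*(18*l - 18) - 4*l^2 + 4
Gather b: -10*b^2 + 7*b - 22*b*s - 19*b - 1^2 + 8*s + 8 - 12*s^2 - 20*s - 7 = -10*b^2 + b*(-22*s - 12) - 12*s^2 - 12*s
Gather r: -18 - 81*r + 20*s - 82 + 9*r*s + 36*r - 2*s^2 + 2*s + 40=r*(9*s - 45) - 2*s^2 + 22*s - 60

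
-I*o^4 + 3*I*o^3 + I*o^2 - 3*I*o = o*(o - 3)*(o - 1)*(-I*o - I)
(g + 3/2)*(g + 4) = g^2 + 11*g/2 + 6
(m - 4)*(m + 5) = m^2 + m - 20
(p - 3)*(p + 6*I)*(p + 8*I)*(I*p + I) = I*p^4 - 14*p^3 - 2*I*p^3 + 28*p^2 - 51*I*p^2 + 42*p + 96*I*p + 144*I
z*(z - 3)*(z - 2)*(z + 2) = z^4 - 3*z^3 - 4*z^2 + 12*z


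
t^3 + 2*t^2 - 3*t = t*(t - 1)*(t + 3)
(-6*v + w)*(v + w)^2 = -6*v^3 - 11*v^2*w - 4*v*w^2 + w^3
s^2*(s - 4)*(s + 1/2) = s^4 - 7*s^3/2 - 2*s^2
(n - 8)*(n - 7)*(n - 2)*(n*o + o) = n^4*o - 16*n^3*o + 69*n^2*o - 26*n*o - 112*o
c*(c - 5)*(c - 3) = c^3 - 8*c^2 + 15*c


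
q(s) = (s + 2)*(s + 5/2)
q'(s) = 2*s + 9/2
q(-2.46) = -0.02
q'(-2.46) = -0.42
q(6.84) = 82.57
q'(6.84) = 18.18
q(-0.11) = 4.52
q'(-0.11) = 4.28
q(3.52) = 33.23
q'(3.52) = 11.54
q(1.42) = 13.41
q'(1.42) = 7.34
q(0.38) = 6.85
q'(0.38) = 5.26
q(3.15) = 29.10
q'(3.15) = 10.80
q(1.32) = 12.68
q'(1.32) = 7.14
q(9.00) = 126.50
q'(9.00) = 22.50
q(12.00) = 203.00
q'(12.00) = 28.50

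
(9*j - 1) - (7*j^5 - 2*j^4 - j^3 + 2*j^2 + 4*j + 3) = -7*j^5 + 2*j^4 + j^3 - 2*j^2 + 5*j - 4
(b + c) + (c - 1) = b + 2*c - 1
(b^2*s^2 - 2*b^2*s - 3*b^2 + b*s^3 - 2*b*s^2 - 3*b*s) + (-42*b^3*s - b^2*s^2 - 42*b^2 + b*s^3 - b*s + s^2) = -42*b^3*s - 2*b^2*s - 45*b^2 + 2*b*s^3 - 2*b*s^2 - 4*b*s + s^2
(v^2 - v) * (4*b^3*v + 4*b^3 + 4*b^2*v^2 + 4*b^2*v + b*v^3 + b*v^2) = 4*b^3*v^3 - 4*b^3*v + 4*b^2*v^4 - 4*b^2*v^2 + b*v^5 - b*v^3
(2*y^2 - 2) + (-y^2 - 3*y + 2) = y^2 - 3*y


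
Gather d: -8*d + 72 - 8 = 64 - 8*d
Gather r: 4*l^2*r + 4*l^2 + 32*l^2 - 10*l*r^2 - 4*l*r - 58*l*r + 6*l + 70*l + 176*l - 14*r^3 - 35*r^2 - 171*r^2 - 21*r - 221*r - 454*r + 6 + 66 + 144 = 36*l^2 + 252*l - 14*r^3 + r^2*(-10*l - 206) + r*(4*l^2 - 62*l - 696) + 216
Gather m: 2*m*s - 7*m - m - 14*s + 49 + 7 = m*(2*s - 8) - 14*s + 56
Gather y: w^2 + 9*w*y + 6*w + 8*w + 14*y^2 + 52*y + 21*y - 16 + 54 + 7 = w^2 + 14*w + 14*y^2 + y*(9*w + 73) + 45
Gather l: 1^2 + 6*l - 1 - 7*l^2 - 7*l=-7*l^2 - l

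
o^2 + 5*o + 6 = (o + 2)*(o + 3)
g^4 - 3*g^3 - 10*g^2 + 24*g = g*(g - 4)*(g - 2)*(g + 3)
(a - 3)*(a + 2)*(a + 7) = a^3 + 6*a^2 - 13*a - 42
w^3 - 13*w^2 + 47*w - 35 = (w - 7)*(w - 5)*(w - 1)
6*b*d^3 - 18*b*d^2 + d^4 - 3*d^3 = d^2*(6*b + d)*(d - 3)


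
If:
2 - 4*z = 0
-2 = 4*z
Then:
No Solution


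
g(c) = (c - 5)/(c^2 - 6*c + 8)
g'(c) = (6 - 2*c)*(c - 5)/(c^2 - 6*c + 8)^2 + 1/(c^2 - 6*c + 8)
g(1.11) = -1.51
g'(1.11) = -1.83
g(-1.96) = -0.29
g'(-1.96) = -0.08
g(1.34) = -2.08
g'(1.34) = -3.37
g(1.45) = -2.53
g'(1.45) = -4.88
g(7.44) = 0.13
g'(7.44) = -0.01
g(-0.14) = -0.58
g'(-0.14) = -0.30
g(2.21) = 7.42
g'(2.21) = -33.86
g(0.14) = -0.68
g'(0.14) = -0.40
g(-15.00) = -0.06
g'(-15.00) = 0.00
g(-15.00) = -0.06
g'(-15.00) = 0.00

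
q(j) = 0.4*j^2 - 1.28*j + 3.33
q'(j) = 0.8*j - 1.28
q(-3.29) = 11.87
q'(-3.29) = -3.91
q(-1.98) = 7.43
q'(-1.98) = -2.86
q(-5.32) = 21.46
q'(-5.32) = -5.54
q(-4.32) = 16.32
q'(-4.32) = -4.74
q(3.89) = 4.40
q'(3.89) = 1.83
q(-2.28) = 8.33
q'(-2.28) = -3.10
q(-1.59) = 6.38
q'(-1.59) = -2.55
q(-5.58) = 22.93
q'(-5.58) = -5.74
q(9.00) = 24.21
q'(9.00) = 5.92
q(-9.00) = 47.25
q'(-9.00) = -8.48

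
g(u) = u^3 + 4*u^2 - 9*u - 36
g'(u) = 3*u^2 + 8*u - 9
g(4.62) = 106.41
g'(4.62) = 91.99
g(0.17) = -37.41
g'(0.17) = -7.55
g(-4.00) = 0.00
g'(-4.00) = 7.00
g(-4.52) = -5.94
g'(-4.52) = 16.13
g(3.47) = 22.72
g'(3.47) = 54.88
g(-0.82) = -26.48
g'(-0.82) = -13.54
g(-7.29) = -145.23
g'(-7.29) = 92.11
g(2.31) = -23.12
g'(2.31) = 25.49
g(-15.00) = -2376.00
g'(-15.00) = 546.00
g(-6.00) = -54.00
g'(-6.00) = 51.00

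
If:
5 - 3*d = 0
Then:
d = 5/3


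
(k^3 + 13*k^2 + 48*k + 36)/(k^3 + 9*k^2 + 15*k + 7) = (k^2 + 12*k + 36)/(k^2 + 8*k + 7)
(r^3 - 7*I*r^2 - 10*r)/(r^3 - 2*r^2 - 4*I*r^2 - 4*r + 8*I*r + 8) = r*(r - 5*I)/(r^2 - 2*r*(1 + I) + 4*I)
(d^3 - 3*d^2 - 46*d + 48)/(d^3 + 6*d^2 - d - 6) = (d - 8)/(d + 1)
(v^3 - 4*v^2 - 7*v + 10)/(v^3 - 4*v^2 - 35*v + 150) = (v^2 + v - 2)/(v^2 + v - 30)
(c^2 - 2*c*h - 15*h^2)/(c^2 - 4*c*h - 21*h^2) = (c - 5*h)/(c - 7*h)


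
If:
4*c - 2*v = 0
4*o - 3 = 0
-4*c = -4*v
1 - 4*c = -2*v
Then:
No Solution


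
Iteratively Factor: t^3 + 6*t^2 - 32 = (t + 4)*(t^2 + 2*t - 8) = (t - 2)*(t + 4)*(t + 4)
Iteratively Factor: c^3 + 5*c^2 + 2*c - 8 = (c + 2)*(c^2 + 3*c - 4) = (c - 1)*(c + 2)*(c + 4)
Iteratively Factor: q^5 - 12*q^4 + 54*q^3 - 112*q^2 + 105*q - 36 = (q - 4)*(q^4 - 8*q^3 + 22*q^2 - 24*q + 9) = (q - 4)*(q - 3)*(q^3 - 5*q^2 + 7*q - 3) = (q - 4)*(q - 3)*(q - 1)*(q^2 - 4*q + 3) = (q - 4)*(q - 3)^2*(q - 1)*(q - 1)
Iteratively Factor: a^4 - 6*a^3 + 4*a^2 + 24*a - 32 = (a + 2)*(a^3 - 8*a^2 + 20*a - 16) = (a - 4)*(a + 2)*(a^2 - 4*a + 4) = (a - 4)*(a - 2)*(a + 2)*(a - 2)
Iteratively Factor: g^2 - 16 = (g - 4)*(g + 4)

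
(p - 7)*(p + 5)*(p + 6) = p^3 + 4*p^2 - 47*p - 210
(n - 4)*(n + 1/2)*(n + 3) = n^3 - n^2/2 - 25*n/2 - 6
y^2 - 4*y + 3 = (y - 3)*(y - 1)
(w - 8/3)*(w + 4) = w^2 + 4*w/3 - 32/3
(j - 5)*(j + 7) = j^2 + 2*j - 35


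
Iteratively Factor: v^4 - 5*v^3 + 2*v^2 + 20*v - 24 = (v - 2)*(v^3 - 3*v^2 - 4*v + 12) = (v - 3)*(v - 2)*(v^2 - 4) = (v - 3)*(v - 2)*(v + 2)*(v - 2)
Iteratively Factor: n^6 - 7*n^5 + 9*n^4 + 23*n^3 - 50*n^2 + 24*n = (n - 3)*(n^5 - 4*n^4 - 3*n^3 + 14*n^2 - 8*n) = (n - 3)*(n - 1)*(n^4 - 3*n^3 - 6*n^2 + 8*n) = (n - 3)*(n - 1)^2*(n^3 - 2*n^2 - 8*n) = n*(n - 3)*(n - 1)^2*(n^2 - 2*n - 8) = n*(n - 4)*(n - 3)*(n - 1)^2*(n + 2)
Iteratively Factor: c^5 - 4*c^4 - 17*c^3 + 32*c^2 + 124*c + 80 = (c - 4)*(c^4 - 17*c^2 - 36*c - 20) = (c - 4)*(c + 2)*(c^3 - 2*c^2 - 13*c - 10) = (c - 4)*(c + 1)*(c + 2)*(c^2 - 3*c - 10) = (c - 5)*(c - 4)*(c + 1)*(c + 2)*(c + 2)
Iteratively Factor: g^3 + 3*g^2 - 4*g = (g)*(g^2 + 3*g - 4) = g*(g - 1)*(g + 4)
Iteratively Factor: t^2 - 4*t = (t)*(t - 4)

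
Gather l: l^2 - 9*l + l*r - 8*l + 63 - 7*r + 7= l^2 + l*(r - 17) - 7*r + 70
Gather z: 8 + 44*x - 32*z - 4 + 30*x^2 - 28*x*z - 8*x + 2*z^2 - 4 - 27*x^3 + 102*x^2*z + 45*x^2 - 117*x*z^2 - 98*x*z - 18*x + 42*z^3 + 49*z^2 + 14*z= -27*x^3 + 75*x^2 + 18*x + 42*z^3 + z^2*(51 - 117*x) + z*(102*x^2 - 126*x - 18)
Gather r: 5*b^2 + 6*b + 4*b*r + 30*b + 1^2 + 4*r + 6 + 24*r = 5*b^2 + 36*b + r*(4*b + 28) + 7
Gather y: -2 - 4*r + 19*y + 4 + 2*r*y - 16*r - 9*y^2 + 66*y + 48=-20*r - 9*y^2 + y*(2*r + 85) + 50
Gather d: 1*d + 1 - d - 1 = 0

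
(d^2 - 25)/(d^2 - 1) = (d^2 - 25)/(d^2 - 1)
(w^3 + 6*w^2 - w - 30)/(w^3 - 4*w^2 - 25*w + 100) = (w^2 + w - 6)/(w^2 - 9*w + 20)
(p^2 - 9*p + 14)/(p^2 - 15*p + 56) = (p - 2)/(p - 8)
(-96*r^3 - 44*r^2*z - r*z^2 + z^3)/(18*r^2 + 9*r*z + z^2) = (-32*r^2 - 4*r*z + z^2)/(6*r + z)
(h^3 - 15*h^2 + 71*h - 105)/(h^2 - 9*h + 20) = (h^2 - 10*h + 21)/(h - 4)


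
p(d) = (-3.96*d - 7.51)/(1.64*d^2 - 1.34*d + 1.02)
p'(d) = (1.34 - 3.28*d)*(-3.96*d - 7.51)/(1.64*d^2 - 1.34*d + 1.02)^2 - 3.96/(1.64*d^2 - 1.34*d + 1.02)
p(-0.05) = -6.70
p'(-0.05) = -12.87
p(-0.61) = -2.08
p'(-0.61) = -4.46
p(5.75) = -0.64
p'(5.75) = 0.15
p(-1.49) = -0.24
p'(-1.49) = -0.82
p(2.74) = -1.90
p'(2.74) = 1.09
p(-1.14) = -0.64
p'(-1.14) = -1.54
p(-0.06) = -6.57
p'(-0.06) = -12.71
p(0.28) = -11.14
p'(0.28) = -11.20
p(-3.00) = 0.22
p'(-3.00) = -0.08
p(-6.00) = 0.24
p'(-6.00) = 0.02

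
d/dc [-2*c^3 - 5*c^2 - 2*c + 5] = -6*c^2 - 10*c - 2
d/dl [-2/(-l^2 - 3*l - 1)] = 2*(-2*l - 3)/(l^2 + 3*l + 1)^2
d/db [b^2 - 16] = 2*b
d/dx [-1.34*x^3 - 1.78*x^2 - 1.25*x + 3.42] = -4.02*x^2 - 3.56*x - 1.25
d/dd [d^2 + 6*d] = 2*d + 6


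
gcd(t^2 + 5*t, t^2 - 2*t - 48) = 1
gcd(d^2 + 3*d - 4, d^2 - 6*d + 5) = d - 1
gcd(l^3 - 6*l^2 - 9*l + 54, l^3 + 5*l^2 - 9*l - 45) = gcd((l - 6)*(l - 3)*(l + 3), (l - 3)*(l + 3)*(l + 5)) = l^2 - 9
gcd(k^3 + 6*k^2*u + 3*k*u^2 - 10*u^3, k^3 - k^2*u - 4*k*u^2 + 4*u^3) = -k^2 - k*u + 2*u^2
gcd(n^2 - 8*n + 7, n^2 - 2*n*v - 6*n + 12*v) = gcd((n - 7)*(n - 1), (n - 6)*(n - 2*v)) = 1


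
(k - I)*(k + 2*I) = k^2 + I*k + 2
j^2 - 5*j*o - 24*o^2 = (j - 8*o)*(j + 3*o)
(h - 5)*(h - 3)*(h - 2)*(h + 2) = h^4 - 8*h^3 + 11*h^2 + 32*h - 60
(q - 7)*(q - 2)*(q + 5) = q^3 - 4*q^2 - 31*q + 70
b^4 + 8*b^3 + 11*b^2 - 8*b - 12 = (b - 1)*(b + 1)*(b + 2)*(b + 6)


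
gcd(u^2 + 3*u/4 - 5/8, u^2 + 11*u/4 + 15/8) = u + 5/4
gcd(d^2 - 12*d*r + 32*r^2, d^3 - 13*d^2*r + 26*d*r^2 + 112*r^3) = -d + 8*r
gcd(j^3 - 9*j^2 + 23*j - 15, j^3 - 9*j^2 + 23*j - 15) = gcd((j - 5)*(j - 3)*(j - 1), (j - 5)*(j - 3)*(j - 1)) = j^3 - 9*j^2 + 23*j - 15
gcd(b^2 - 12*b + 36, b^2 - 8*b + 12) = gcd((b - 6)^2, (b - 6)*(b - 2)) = b - 6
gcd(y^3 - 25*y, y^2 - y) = y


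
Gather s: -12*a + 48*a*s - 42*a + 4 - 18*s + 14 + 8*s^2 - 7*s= -54*a + 8*s^2 + s*(48*a - 25) + 18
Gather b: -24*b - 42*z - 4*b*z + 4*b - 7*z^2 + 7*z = b*(-4*z - 20) - 7*z^2 - 35*z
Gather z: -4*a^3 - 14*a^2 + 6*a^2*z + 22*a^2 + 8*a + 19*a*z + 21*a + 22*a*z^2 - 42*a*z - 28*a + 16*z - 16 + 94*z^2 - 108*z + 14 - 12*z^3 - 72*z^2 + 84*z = -4*a^3 + 8*a^2 + a - 12*z^3 + z^2*(22*a + 22) + z*(6*a^2 - 23*a - 8) - 2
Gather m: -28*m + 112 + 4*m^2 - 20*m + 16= 4*m^2 - 48*m + 128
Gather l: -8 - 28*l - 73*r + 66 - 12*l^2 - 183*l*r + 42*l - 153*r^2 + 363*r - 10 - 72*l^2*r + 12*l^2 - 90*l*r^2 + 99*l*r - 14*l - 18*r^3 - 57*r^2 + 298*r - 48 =-72*l^2*r + l*(-90*r^2 - 84*r) - 18*r^3 - 210*r^2 + 588*r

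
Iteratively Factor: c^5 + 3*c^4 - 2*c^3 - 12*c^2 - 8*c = (c)*(c^4 + 3*c^3 - 2*c^2 - 12*c - 8) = c*(c + 1)*(c^3 + 2*c^2 - 4*c - 8) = c*(c + 1)*(c + 2)*(c^2 - 4) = c*(c + 1)*(c + 2)^2*(c - 2)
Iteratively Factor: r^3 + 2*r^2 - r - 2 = (r - 1)*(r^2 + 3*r + 2) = (r - 1)*(r + 2)*(r + 1)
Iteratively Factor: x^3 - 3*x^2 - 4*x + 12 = (x - 2)*(x^2 - x - 6) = (x - 2)*(x + 2)*(x - 3)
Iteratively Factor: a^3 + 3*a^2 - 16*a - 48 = (a - 4)*(a^2 + 7*a + 12) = (a - 4)*(a + 4)*(a + 3)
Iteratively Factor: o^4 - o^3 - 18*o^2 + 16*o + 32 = (o - 2)*(o^3 + o^2 - 16*o - 16) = (o - 4)*(o - 2)*(o^2 + 5*o + 4) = (o - 4)*(o - 2)*(o + 1)*(o + 4)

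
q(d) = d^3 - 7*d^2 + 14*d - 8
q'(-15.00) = 899.00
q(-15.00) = -5168.00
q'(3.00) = -1.00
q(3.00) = -2.00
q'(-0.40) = 20.08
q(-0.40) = -14.78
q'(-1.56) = 43.14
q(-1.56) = -50.67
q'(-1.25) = 36.19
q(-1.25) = -38.39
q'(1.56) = -0.54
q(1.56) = 0.60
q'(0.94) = 3.49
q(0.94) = -0.19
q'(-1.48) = 41.29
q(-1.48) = -47.29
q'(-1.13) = 33.65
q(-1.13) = -34.20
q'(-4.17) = 124.55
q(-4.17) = -260.61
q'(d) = 3*d^2 - 14*d + 14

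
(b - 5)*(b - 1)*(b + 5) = b^3 - b^2 - 25*b + 25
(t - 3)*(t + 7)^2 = t^3 + 11*t^2 + 7*t - 147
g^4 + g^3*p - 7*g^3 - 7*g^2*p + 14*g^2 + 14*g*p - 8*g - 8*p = (g - 4)*(g - 2)*(g - 1)*(g + p)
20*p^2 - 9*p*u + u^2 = (-5*p + u)*(-4*p + u)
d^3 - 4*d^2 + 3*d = d*(d - 3)*(d - 1)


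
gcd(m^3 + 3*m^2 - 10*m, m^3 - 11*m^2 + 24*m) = m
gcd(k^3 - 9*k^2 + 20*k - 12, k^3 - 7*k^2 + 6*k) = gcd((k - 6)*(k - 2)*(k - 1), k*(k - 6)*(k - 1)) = k^2 - 7*k + 6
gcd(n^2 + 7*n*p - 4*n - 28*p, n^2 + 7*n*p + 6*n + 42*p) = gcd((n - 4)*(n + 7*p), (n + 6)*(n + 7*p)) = n + 7*p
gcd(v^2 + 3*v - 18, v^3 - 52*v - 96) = v + 6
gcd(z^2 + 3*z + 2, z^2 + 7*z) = 1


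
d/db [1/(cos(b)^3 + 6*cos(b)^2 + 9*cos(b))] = 3*(sin(b)/cos(b)^2 + tan(b))/(cos(b) + 3)^3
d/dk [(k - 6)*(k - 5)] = 2*k - 11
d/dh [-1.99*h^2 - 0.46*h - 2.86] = -3.98*h - 0.46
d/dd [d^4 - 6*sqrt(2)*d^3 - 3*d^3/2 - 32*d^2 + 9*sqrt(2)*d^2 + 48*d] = 4*d^3 - 18*sqrt(2)*d^2 - 9*d^2/2 - 64*d + 18*sqrt(2)*d + 48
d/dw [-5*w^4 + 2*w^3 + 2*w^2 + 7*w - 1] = -20*w^3 + 6*w^2 + 4*w + 7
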